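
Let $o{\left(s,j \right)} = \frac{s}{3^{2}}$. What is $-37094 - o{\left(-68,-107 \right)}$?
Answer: $- \frac{333778}{9} \approx -37086.0$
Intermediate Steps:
$o{\left(s,j \right)} = \frac{s}{9}$
$-37094 - o{\left(-68,-107 \right)} = -37094 - \frac{1}{9} \left(-68\right) = -37094 - - \frac{68}{9} = -37094 + \frac{68}{9} = - \frac{333778}{9}$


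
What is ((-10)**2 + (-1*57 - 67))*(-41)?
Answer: 984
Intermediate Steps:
((-10)**2 + (-1*57 - 67))*(-41) = (100 + (-57 - 67))*(-41) = (100 - 124)*(-41) = -24*(-41) = 984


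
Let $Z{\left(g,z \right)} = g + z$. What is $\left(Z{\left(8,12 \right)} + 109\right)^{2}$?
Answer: $16641$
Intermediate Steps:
$\left(Z{\left(8,12 \right)} + 109\right)^{2} = \left(\left(8 + 12\right) + 109\right)^{2} = \left(20 + 109\right)^{2} = 129^{2} = 16641$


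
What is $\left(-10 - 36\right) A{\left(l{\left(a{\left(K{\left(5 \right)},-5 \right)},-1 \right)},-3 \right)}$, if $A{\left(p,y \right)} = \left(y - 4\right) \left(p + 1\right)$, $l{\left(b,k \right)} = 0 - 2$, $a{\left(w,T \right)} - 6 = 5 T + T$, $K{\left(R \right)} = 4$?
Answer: $-322$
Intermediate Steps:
$a{\left(w,T \right)} = 6 + 6 T$ ($a{\left(w,T \right)} = 6 + \left(5 T + T\right) = 6 + 6 T$)
$l{\left(b,k \right)} = -2$
$A{\left(p,y \right)} = \left(1 + p\right) \left(-4 + y\right)$ ($A{\left(p,y \right)} = \left(-4 + y\right) \left(1 + p\right) = \left(1 + p\right) \left(-4 + y\right)$)
$\left(-10 - 36\right) A{\left(l{\left(a{\left(K{\left(5 \right)},-5 \right)},-1 \right)},-3 \right)} = \left(-10 - 36\right) \left(-4 - 3 - -8 - -6\right) = - 46 \left(-4 - 3 + 8 + 6\right) = \left(-46\right) 7 = -322$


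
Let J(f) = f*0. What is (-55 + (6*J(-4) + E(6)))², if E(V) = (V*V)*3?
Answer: 2809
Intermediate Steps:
J(f) = 0
E(V) = 3*V² (E(V) = V²*3 = 3*V²)
(-55 + (6*J(-4) + E(6)))² = (-55 + (6*0 + 3*6²))² = (-55 + (0 + 3*36))² = (-55 + (0 + 108))² = (-55 + 108)² = 53² = 2809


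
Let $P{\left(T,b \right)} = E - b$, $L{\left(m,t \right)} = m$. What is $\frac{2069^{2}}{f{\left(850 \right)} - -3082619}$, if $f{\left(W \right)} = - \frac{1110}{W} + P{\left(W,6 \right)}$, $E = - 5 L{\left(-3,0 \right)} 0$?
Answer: $\frac{363864685}{262021994} \approx 1.3887$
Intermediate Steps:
$E = 0$ ($E = \left(-5\right) \left(-3\right) 0 = 15 \cdot 0 = 0$)
$P{\left(T,b \right)} = - b$ ($P{\left(T,b \right)} = 0 - b = - b$)
$f{\left(W \right)} = -6 - \frac{1110}{W}$ ($f{\left(W \right)} = - \frac{1110}{W} - 6 = -6 - \frac{1110}{W}$)
$\frac{2069^{2}}{f{\left(850 \right)} - -3082619} = \frac{2069^{2}}{\left(-6 - \frac{1110}{850}\right) - -3082619} = \frac{4280761}{\left(-6 - \frac{111}{85}\right) + 3082619} = \frac{4280761}{- \frac{621}{85} + 3082619} = \frac{4280761}{\frac{262021994}{85}} = 4280761 \cdot \frac{85}{262021994} = \frac{363864685}{262021994}$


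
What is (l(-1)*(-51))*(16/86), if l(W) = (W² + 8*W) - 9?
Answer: 6528/43 ≈ 151.81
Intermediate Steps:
l(W) = -9 + W² + 8*W
(l(-1)*(-51))*(16/86) = ((-9 + (-1)² + 8*(-1))*(-51))*(16/86) = ((-9 + 1 - 8)*(-51))*(16*(1/86)) = -16*(-51)*(8/43) = 816*(8/43) = 6528/43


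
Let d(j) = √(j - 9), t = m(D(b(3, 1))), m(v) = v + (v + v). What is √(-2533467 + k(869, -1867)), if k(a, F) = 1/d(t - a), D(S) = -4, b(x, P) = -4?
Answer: √(-2006759210700 - 890*I*√890)/890 ≈ 1.053e-5 - 1591.7*I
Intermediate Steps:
m(v) = 3*v (m(v) = v + 2*v = 3*v)
t = -12 (t = 3*(-4) = -12)
d(j) = √(-9 + j)
k(a, F) = (-21 - a)^(-½) (k(a, F) = 1/(√(-9 + (-12 - a))) = 1/(√(-21 - a)) = (-21 - a)^(-½))
√(-2533467 + k(869, -1867)) = √(-2533467 + (-21 - 1*869)^(-½)) = √(-2533467 + (-21 - 869)^(-½)) = √(-2533467 + (-890)^(-½)) = √(-2533467 - I*√890/890)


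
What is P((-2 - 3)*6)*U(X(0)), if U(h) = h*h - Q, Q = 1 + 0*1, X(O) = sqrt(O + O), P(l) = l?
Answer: 30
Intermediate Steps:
X(O) = sqrt(2)*sqrt(O) (X(O) = sqrt(2*O) = sqrt(2)*sqrt(O))
Q = 1 (Q = 1 + 0 = 1)
U(h) = -1 + h**2 (U(h) = h*h - 1*1 = h**2 - 1 = -1 + h**2)
P((-2 - 3)*6)*U(X(0)) = ((-2 - 3)*6)*(-1 + (sqrt(2)*sqrt(0))**2) = (-5*6)*(-1 + (sqrt(2)*0)**2) = -30*(-1 + 0**2) = -30*(-1 + 0) = -30*(-1) = 30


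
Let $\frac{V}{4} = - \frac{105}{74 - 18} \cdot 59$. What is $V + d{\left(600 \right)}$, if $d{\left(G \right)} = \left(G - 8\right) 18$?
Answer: $\frac{20427}{2} \approx 10214.0$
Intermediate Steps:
$V = - \frac{885}{2}$ ($V = 4 - \frac{105}{74 - 18} \cdot 59 = 4 - \frac{105}{56} \cdot 59 = 4 \left(-105\right) \frac{1}{56} \cdot 59 = 4 \left(\left(- \frac{15}{8}\right) 59\right) = 4 \left(- \frac{885}{8}\right) = - \frac{885}{2} \approx -442.5$)
$d{\left(G \right)} = -144 + 18 G$ ($d{\left(G \right)} = \left(-8 + G\right) 18 = -144 + 18 G$)
$V + d{\left(600 \right)} = - \frac{885}{2} + \left(-144 + 18 \cdot 600\right) = - \frac{885}{2} + \left(-144 + 10800\right) = - \frac{885}{2} + 10656 = \frac{20427}{2}$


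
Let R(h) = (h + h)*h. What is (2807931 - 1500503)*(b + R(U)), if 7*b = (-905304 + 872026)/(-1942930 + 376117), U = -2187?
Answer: 19595777958011544944/1566813 ≈ 1.2507e+13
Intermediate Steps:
R(h) = 2*h**2 (R(h) = (2*h)*h = 2*h**2)
b = 4754/1566813 (b = ((-905304 + 872026)/(-1942930 + 376117))/7 = (-33278/(-1566813))/7 = (-33278*(-1/1566813))/7 = (1/7)*(33278/1566813) = 4754/1566813 ≈ 0.0030342)
(2807931 - 1500503)*(b + R(U)) = (2807931 - 1500503)*(4754/1566813 + 2*(-2187)**2) = 1307428*(4754/1566813 + 2*4782969) = 1307428*(4754/1566813 + 9565938) = 1307428*(14988036020348/1566813) = 19595777958011544944/1566813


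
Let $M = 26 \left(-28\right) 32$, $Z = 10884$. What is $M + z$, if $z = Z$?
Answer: $-12412$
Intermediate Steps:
$z = 10884$
$M = -23296$ ($M = \left(-728\right) 32 = -23296$)
$M + z = -23296 + 10884 = -12412$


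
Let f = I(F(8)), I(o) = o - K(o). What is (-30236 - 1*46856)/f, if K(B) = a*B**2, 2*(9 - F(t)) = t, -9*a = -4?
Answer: 693828/55 ≈ 12615.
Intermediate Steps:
a = 4/9 (a = -1/9*(-4) = 4/9 ≈ 0.44444)
F(t) = 9 - t/2
K(B) = 4*B**2/9
I(o) = o - 4*o**2/9
f = -55/9 (f = (9 - 1/2*8)*(9 - 4*(9 - 1/2*8))/9 = (9 - 4)*(9 - 4*(9 - 4))/9 = (1/9)*5*(9 - 4*5) = (1/9)*5*(9 - 20) = (1/9)*5*(-11) = -55/9 ≈ -6.1111)
(-30236 - 1*46856)/f = (-30236 - 1*46856)/(-55/9) = (-30236 - 46856)*(-9/55) = -77092*(-9/55) = 693828/55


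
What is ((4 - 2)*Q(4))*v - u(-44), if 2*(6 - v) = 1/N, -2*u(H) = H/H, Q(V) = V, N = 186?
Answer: 9017/186 ≈ 48.479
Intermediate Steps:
u(H) = -1/2 (u(H) = -H/(2*H) = -1/2*1 = -1/2)
v = 2231/372 (v = 6 - 1/2/186 = 6 - 1/2*1/186 = 6 - 1/372 = 2231/372 ≈ 5.9973)
((4 - 2)*Q(4))*v - u(-44) = ((4 - 2)*4)*(2231/372) - 1*(-1/2) = (2*4)*(2231/372) + 1/2 = 8*(2231/372) + 1/2 = 4462/93 + 1/2 = 9017/186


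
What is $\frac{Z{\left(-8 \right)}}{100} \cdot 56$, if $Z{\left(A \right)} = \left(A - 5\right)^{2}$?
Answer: $\frac{2366}{25} \approx 94.64$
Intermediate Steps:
$Z{\left(A \right)} = \left(-5 + A\right)^{2}$
$\frac{Z{\left(-8 \right)}}{100} \cdot 56 = \frac{\left(-5 - 8\right)^{2}}{100} \cdot 56 = \left(-13\right)^{2} \cdot \frac{1}{100} \cdot 56 = 169 \cdot \frac{1}{100} \cdot 56 = \frac{169}{100} \cdot 56 = \frac{2366}{25}$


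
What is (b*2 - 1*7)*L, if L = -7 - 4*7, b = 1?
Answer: 175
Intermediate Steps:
L = -35 (L = -7 - 28 = -35)
(b*2 - 1*7)*L = (1*2 - 1*7)*(-35) = (2 - 7)*(-35) = -5*(-35) = 175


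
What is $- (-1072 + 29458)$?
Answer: $-28386$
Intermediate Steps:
$- (-1072 + 29458) = \left(-1\right) 28386 = -28386$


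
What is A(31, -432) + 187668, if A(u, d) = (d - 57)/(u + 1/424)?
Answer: 2466688524/13145 ≈ 1.8765e+5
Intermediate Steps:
A(u, d) = (-57 + d)/(1/424 + u) (A(u, d) = (-57 + d)/(u + 1/424) = (-57 + d)/(1/424 + u))
A(31, -432) + 187668 = 424*(-57 - 432)/(1 + 424*31) + 187668 = 424*(-489)/(1 + 13144) + 187668 = 424*(-489)/13145 + 187668 = 424*(1/13145)*(-489) + 187668 = -207336/13145 + 187668 = 2466688524/13145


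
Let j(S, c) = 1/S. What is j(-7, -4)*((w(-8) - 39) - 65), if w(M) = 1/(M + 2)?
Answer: 625/42 ≈ 14.881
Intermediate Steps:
w(M) = 1/(2 + M)
j(-7, -4)*((w(-8) - 39) - 65) = ((1/(2 - 8) - 39) - 65)/(-7) = -((1/(-6) - 39) - 65)/7 = -((-1/6 - 39) - 65)/7 = -(-235/6 - 65)/7 = -1/7*(-625/6) = 625/42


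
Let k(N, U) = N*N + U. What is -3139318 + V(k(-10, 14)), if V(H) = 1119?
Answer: -3138199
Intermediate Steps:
k(N, U) = U + N² (k(N, U) = N² + U = U + N²)
-3139318 + V(k(-10, 14)) = -3139318 + 1119 = -3138199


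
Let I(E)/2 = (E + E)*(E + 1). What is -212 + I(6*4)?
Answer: 2188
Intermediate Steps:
I(E) = 4*E*(1 + E) (I(E) = 2*((E + E)*(E + 1)) = 2*((2*E)*(1 + E)) = 2*(2*E*(1 + E)) = 4*E*(1 + E))
-212 + I(6*4) = -212 + 4*(6*4)*(1 + 6*4) = -212 + 4*24*(1 + 24) = -212 + 4*24*25 = -212 + 2400 = 2188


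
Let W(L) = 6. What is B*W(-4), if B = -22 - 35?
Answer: -342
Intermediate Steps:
B = -57
B*W(-4) = -57*6 = -342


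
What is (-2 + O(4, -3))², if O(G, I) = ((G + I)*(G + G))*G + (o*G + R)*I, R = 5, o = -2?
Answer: 1521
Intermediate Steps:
O(G, I) = I*(5 - 2*G) + 2*G²*(G + I) (O(G, I) = ((G + I)*(G + G))*G + (-2*G + 5)*I = ((G + I)*(2*G))*G + (5 - 2*G)*I = (2*G*(G + I))*G + I*(5 - 2*G) = 2*G²*(G + I) + I*(5 - 2*G) = I*(5 - 2*G) + 2*G²*(G + I))
(-2 + O(4, -3))² = (-2 + (2*4³ + 5*(-3) - 2*4*(-3) + 2*(-3)*4²))² = (-2 + (2*64 - 15 + 24 + 2*(-3)*16))² = (-2 + (128 - 15 + 24 - 96))² = (-2 + 41)² = 39² = 1521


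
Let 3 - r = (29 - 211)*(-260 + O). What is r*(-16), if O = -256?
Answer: 1502544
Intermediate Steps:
r = -93909 (r = 3 - (29 - 211)*(-260 - 256) = 3 - (-182)*(-516) = 3 - 1*93912 = 3 - 93912 = -93909)
r*(-16) = -93909*(-16) = 1502544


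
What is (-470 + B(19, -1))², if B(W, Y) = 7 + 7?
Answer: 207936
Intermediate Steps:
B(W, Y) = 14
(-470 + B(19, -1))² = (-470 + 14)² = (-456)² = 207936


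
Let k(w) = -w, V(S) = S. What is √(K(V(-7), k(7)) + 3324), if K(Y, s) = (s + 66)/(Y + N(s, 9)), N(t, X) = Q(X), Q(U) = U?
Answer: √13414/2 ≈ 57.909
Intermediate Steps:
N(t, X) = X
K(Y, s) = (66 + s)/(9 + Y) (K(Y, s) = (s + 66)/(Y + 9) = (66 + s)/(9 + Y))
√(K(V(-7), k(7)) + 3324) = √((66 - 1*7)/(9 - 7) + 3324) = √((66 - 7)/2 + 3324) = √((½)*59 + 3324) = √(59/2 + 3324) = √(6707/2) = √13414/2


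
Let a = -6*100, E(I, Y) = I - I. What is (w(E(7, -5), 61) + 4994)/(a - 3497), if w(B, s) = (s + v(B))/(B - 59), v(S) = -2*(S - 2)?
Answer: -294581/241723 ≈ -1.2187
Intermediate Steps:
E(I, Y) = 0
v(S) = 4 - 2*S (v(S) = -2*(-2 + S) = 4 - 2*S)
a = -600
w(B, s) = (4 + s - 2*B)/(-59 + B) (w(B, s) = (s + (4 - 2*B))/(B - 59) = (4 + s - 2*B)/(-59 + B))
(w(E(7, -5), 61) + 4994)/(a - 3497) = ((4 + 61 - 2*0)/(-59 + 0) + 4994)/(-600 - 3497) = ((4 + 61 + 0)/(-59) + 4994)/(-4097) = (-1/59*65 + 4994)*(-1/4097) = (-65/59 + 4994)*(-1/4097) = (294581/59)*(-1/4097) = -294581/241723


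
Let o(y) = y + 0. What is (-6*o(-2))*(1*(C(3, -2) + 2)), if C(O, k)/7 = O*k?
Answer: -480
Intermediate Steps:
C(O, k) = 7*O*k (C(O, k) = 7*(O*k) = 7*O*k)
o(y) = y
(-6*o(-2))*(1*(C(3, -2) + 2)) = (-6*(-2))*(1*(7*3*(-2) + 2)) = 12*(1*(-42 + 2)) = 12*(1*(-40)) = 12*(-40) = -480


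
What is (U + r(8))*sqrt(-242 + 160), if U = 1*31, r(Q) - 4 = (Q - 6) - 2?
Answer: 35*I*sqrt(82) ≈ 316.94*I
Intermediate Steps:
r(Q) = -4 + Q (r(Q) = 4 + ((Q - 6) - 2) = 4 + ((-6 + Q) - 2) = 4 + (-8 + Q) = -4 + Q)
U = 31
(U + r(8))*sqrt(-242 + 160) = (31 + (-4 + 8))*sqrt(-242 + 160) = (31 + 4)*sqrt(-82) = 35*(I*sqrt(82)) = 35*I*sqrt(82)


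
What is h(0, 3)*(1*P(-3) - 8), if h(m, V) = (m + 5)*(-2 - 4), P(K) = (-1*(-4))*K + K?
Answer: 690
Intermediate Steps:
P(K) = 5*K (P(K) = 4*K + K = 5*K)
h(m, V) = -30 - 6*m (h(m, V) = (5 + m)*(-6) = -30 - 6*m)
h(0, 3)*(1*P(-3) - 8) = (-30 - 6*0)*(1*(5*(-3)) - 8) = (-30 + 0)*(1*(-15) - 8) = -30*(-15 - 8) = -30*(-23) = 690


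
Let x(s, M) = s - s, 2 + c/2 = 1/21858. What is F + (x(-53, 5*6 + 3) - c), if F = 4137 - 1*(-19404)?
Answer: 257323304/10929 ≈ 23545.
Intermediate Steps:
c = -43715/10929 (c = -4 + 2/21858 = -4 + 2*(1/21858) = -4 + 1/10929 = -43715/10929 ≈ -3.9999)
F = 23541 (F = 4137 + 19404 = 23541)
x(s, M) = 0
F + (x(-53, 5*6 + 3) - c) = 23541 + (0 - 1*(-43715/10929)) = 23541 + (0 + 43715/10929) = 23541 + 43715/10929 = 257323304/10929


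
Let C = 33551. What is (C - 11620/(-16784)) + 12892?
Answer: 194877733/4196 ≈ 46444.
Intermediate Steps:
(C - 11620/(-16784)) + 12892 = (33551 - 11620/(-16784)) + 12892 = (33551 - 11620*(-1/16784)) + 12892 = (33551 + 2905/4196) + 12892 = 140782901/4196 + 12892 = 194877733/4196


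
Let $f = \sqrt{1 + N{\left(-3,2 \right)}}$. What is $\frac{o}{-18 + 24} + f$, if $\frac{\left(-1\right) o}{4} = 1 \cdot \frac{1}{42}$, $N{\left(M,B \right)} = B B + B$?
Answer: $- \frac{1}{63} + \sqrt{7} \approx 2.6299$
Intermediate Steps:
$N{\left(M,B \right)} = B + B^{2}$ ($N{\left(M,B \right)} = B^{2} + B = B + B^{2}$)
$f = \sqrt{7}$ ($f = \sqrt{1 + 2 \left(1 + 2\right)} = \sqrt{1 + 2 \cdot 3} = \sqrt{1 + 6} = \sqrt{7} \approx 2.6458$)
$o = - \frac{2}{21}$ ($o = - 4 \cdot 1 \cdot \frac{1}{42} = \left(-4\right) \frac{1}{42} = - \frac{2}{21} \approx -0.095238$)
$\frac{o}{-18 + 24} + f = - \frac{2}{21 \left(-18 + 24\right)} + \sqrt{7} = - \frac{2}{21 \cdot 6} + \sqrt{7} = \left(- \frac{2}{21}\right) \frac{1}{6} + \sqrt{7} = - \frac{1}{63} + \sqrt{7}$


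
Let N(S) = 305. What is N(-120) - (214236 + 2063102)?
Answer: -2277033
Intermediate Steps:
N(-120) - (214236 + 2063102) = 305 - (214236 + 2063102) = 305 - 1*2277338 = 305 - 2277338 = -2277033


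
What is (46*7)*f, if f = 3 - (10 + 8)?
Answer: -4830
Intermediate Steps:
f = -15 (f = 3 - 1*18 = 3 - 18 = -15)
(46*7)*f = (46*7)*(-15) = 322*(-15) = -4830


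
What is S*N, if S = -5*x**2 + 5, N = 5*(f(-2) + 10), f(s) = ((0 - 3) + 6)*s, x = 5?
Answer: -2400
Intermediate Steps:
f(s) = 3*s (f(s) = (-3 + 6)*s = 3*s)
N = 20 (N = 5*(3*(-2) + 10) = 5*(-6 + 10) = 5*4 = 20)
S = -120 (S = -5*5**2 + 5 = -5*25 + 5 = -125 + 5 = -120)
S*N = -120*20 = -2400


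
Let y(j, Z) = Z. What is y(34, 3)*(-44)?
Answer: -132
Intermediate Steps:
y(34, 3)*(-44) = 3*(-44) = -132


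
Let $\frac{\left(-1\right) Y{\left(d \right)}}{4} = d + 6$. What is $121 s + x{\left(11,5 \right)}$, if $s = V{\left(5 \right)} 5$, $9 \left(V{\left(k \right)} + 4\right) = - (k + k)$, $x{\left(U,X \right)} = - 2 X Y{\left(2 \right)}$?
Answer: $- \frac{24950}{9} \approx -2772.2$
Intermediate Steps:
$Y{\left(d \right)} = -24 - 4 d$ ($Y{\left(d \right)} = - 4 \left(d + 6\right) = - 4 \left(6 + d\right) = -24 - 4 d$)
$x{\left(U,X \right)} = 64 X$ ($x{\left(U,X \right)} = - 2 X \left(-24 - 8\right) = - 2 X \left(-32\right) = 64 X$)
$V{\left(k \right)} = -4 - \frac{2 k}{9}$ ($V{\left(k \right)} = -4 + \frac{\left(-1\right) \left(k + k\right)}{9} = -4 + \frac{\left(-1\right) 2 k}{9} = -4 + \frac{\left(-2\right) k}{9} = -4 - \frac{2 k}{9}$)
$s = - \frac{230}{9}$ ($s = \left(-4 - \frac{10}{9}\right) 5 = \left(- \frac{46}{9}\right) 5 = - \frac{230}{9} \approx -25.556$)
$121 s + x{\left(11,5 \right)} = 121 \left(- \frac{230}{9}\right) + 64 \cdot 5 = - \frac{27830}{9} + 320 = - \frac{24950}{9}$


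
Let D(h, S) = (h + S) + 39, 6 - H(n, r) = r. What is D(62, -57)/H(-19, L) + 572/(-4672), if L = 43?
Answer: -56683/43216 ≈ -1.3116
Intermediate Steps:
H(n, r) = 6 - r
D(h, S) = 39 + S + h (D(h, S) = (S + h) + 39 = 39 + S + h)
D(62, -57)/H(-19, L) + 572/(-4672) = (39 - 57 + 62)/(6 - 1*43) + 572/(-4672) = 44/(6 - 43) + 572*(-1/4672) = 44/(-37) - 143/1168 = 44*(-1/37) - 143/1168 = -44/37 - 143/1168 = -56683/43216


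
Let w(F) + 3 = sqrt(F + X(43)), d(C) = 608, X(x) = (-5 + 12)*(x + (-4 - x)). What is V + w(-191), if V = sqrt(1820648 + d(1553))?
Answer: -3 + 2*sqrt(455314) + I*sqrt(219) ≈ 1346.5 + 14.799*I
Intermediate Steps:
X(x) = -28 (X(x) = 7*(-4) = -28)
w(F) = -3 + sqrt(-28 + F) (w(F) = -3 + sqrt(F - 28) = -3 + sqrt(-28 + F))
V = 2*sqrt(455314) (V = sqrt(1820648 + 608) = sqrt(1821256) = 2*sqrt(455314) ≈ 1349.5)
V + w(-191) = 2*sqrt(455314) + (-3 + sqrt(-28 - 191)) = 2*sqrt(455314) + (-3 + sqrt(-219)) = 2*sqrt(455314) + (-3 + I*sqrt(219)) = -3 + 2*sqrt(455314) + I*sqrt(219)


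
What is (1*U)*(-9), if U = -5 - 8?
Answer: 117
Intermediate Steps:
U = -13
(1*U)*(-9) = (1*(-13))*(-9) = -13*(-9) = 117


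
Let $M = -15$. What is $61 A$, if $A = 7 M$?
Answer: $-6405$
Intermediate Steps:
$A = -105$ ($A = 7 \left(-15\right) = -105$)
$61 A = 61 \left(-105\right) = -6405$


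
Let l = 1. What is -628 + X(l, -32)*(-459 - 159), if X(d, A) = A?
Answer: 19148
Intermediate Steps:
-628 + X(l, -32)*(-459 - 159) = -628 - 32*(-459 - 159) = -628 - 32*(-618) = -628 + 19776 = 19148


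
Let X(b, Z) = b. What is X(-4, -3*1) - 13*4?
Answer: -56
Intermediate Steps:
X(-4, -3*1) - 13*4 = -4 - 13*4 = -4 - 52 = -56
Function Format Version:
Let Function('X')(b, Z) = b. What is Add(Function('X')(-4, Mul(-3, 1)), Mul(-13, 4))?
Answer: -56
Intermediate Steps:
Add(Function('X')(-4, Mul(-3, 1)), Mul(-13, 4)) = Add(-4, Mul(-13, 4)) = Add(-4, -52) = -56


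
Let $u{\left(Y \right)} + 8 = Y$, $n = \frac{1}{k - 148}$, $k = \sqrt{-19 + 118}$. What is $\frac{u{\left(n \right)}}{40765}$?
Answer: $- \frac{174588}{888880825} - \frac{3 \sqrt{11}}{888880825} \approx -0.00019642$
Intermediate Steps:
$k = 3 \sqrt{11}$ ($k = \sqrt{99} = 3 \sqrt{11} \approx 9.9499$)
$n = \frac{1}{-148 + 3 \sqrt{11}}$ ($n = \frac{1}{3 \sqrt{11} - 148} = \frac{1}{-148 + 3 \sqrt{11}} \approx -0.0072437$)
$u{\left(Y \right)} = -8 + Y$
$\frac{u{\left(n \right)}}{40765} = \frac{-8 - \left(\frac{148}{21805} + \frac{3 \sqrt{11}}{21805}\right)}{40765} = \left(- \frac{174588}{21805} - \frac{3 \sqrt{11}}{21805}\right) \frac{1}{40765} = - \frac{174588}{888880825} - \frac{3 \sqrt{11}}{888880825}$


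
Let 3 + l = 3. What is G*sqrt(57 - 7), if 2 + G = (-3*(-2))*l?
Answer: -10*sqrt(2) ≈ -14.142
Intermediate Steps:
l = 0 (l = -3 + 3 = 0)
G = -2 (G = -2 - 3*(-2)*0 = -2 + 6*0 = -2 + 0 = -2)
G*sqrt(57 - 7) = -2*sqrt(57 - 7) = -10*sqrt(2)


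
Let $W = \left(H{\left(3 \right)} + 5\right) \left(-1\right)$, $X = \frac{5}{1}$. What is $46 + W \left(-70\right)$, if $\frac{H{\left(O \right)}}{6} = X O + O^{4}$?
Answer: $40716$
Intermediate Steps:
$X = 5$ ($X = 5 \cdot 1 = 5$)
$H{\left(O \right)} = 6 O^{4} + 30 O$ ($H{\left(O \right)} = 6 \left(5 O + O^{4}\right) = 6 \left(O^{4} + 5 O\right) = 6 O^{4} + 30 O$)
$W = -581$ ($W = \left(6 \cdot 3 \left(5 + 3^{3}\right) + 5\right) \left(-1\right) = \left(6 \cdot 3 \left(5 + 27\right) + 5\right) \left(-1\right) = \left(6 \cdot 3 \cdot 32 + 5\right) \left(-1\right) = \left(576 + 5\right) \left(-1\right) = 581 \left(-1\right) = -581$)
$46 + W \left(-70\right) = 46 - -40670 = 46 + 40670 = 40716$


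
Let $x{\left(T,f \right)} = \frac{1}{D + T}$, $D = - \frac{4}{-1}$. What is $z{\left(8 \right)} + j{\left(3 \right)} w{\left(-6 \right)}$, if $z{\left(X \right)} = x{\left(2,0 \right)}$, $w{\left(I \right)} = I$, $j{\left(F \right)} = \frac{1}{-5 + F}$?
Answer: $\frac{19}{6} \approx 3.1667$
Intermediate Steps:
$D = 4$ ($D = \left(-4\right) \left(-1\right) = 4$)
$x{\left(T,f \right)} = \frac{1}{4 + T}$
$z{\left(X \right)} = \frac{1}{6}$ ($z{\left(X \right)} = \frac{1}{4 + 2} = \frac{1}{6}$)
$z{\left(8 \right)} + j{\left(3 \right)} w{\left(-6 \right)} = \frac{1}{6} + \frac{1}{-5 + 3} \left(-6\right) = \frac{1}{6} + \frac{1}{-2} \left(-6\right) = \frac{1}{6} - -3 = \frac{1}{6} + 3 = \frac{19}{6}$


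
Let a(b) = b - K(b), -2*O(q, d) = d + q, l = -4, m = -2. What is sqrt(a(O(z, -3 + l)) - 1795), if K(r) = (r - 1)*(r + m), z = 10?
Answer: I*sqrt(7221)/2 ≈ 42.488*I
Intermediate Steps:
O(q, d) = -d/2 - q/2 (O(q, d) = -(d + q)/2 = -d/2 - q/2)
K(r) = (-1 + r)*(-2 + r) (K(r) = (r - 1)*(r - 2) = (-1 + r)*(-2 + r))
a(b) = -2 - b**2 + 4*b (a(b) = b - (2 + b**2 - 3*b) = b + (-2 - b**2 + 3*b) = -2 - b**2 + 4*b)
sqrt(a(O(z, -3 + l)) - 1795) = sqrt((-2 - (-(-3 - 4)/2 - 1/2*10)**2 + 4*(-(-3 - 4)/2 - 1/2*10)) - 1795) = sqrt((-2 - (-1/2*(-7) - 5)**2 + 4*(-1/2*(-7) - 5)) - 1795) = sqrt((-2 - (7/2 - 5)**2 + 4*(7/2 - 5)) - 1795) = sqrt((-2 - (-3/2)**2 + 4*(-3/2)) - 1795) = sqrt((-2 - 1*9/4 - 6) - 1795) = sqrt((-2 - 9/4 - 6) - 1795) = sqrt(-41/4 - 1795) = sqrt(-7221/4) = I*sqrt(7221)/2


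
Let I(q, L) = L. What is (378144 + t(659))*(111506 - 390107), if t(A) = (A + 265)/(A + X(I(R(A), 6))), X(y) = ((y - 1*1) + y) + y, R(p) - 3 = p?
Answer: -17804433472767/169 ≈ -1.0535e+11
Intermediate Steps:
R(p) = 3 + p
X(y) = -1 + 3*y (X(y) = ((y - 1) + y) + y = ((-1 + y) + y) + y = (-1 + 2*y) + y = -1 + 3*y)
t(A) = (265 + A)/(17 + A) (t(A) = (A + 265)/(A + (-1 + 3*6)) = (265 + A)/(A + (-1 + 18)) = (265 + A)/(A + 17) = (265 + A)/(17 + A))
(378144 + t(659))*(111506 - 390107) = (378144 + (265 + 659)/(17 + 659))*(111506 - 390107) = (378144 + 924/676)*(-278601) = (378144 + (1/676)*924)*(-278601) = (378144 + 231/169)*(-278601) = (63906567/169)*(-278601) = -17804433472767/169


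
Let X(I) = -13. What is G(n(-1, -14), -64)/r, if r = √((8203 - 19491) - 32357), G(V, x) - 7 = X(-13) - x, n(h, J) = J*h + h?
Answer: -2*I*√43645/1505 ≈ -0.27763*I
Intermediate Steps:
n(h, J) = h + J*h
G(V, x) = -6 - x (G(V, x) = 7 + (-13 - x) = -6 - x)
r = I*√43645 (r = √(-11288 - 32357) = √(-43645) = I*√43645 ≈ 208.91*I)
G(n(-1, -14), -64)/r = (-6 - 1*(-64))/((I*√43645)) = (-6 + 64)*(-I*√43645/43645) = 58*(-I*√43645/43645) = -2*I*√43645/1505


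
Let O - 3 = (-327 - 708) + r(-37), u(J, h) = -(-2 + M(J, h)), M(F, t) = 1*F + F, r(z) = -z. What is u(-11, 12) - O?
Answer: 1019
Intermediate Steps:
M(F, t) = 2*F (M(F, t) = F + F = 2*F)
u(J, h) = 2 - 2*J (u(J, h) = -(-2 + 2*J) = 2 - 2*J)
O = -995 (O = 3 + ((-327 - 708) - 1*(-37)) = 3 + (-1035 + 37) = 3 - 998 = -995)
u(-11, 12) - O = (2 - 2*(-11)) - 1*(-995) = (2 + 22) + 995 = 24 + 995 = 1019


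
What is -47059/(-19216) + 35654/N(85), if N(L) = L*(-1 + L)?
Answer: 255282131/34300560 ≈ 7.4425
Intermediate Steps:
-47059/(-19216) + 35654/N(85) = -47059/(-19216) + 35654/((85*(-1 + 85))) = -47059*(-1/19216) + 35654/((85*84)) = 47059/19216 + 35654/7140 = 47059/19216 + 35654*(1/7140) = 47059/19216 + 17827/3570 = 255282131/34300560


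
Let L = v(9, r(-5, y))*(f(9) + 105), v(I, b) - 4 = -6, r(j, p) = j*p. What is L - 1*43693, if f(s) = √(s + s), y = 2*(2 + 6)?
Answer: -43903 - 6*√2 ≈ -43912.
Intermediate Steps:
y = 16 (y = 2*8 = 16)
f(s) = √2*√s (f(s) = √(2*s) = √2*√s)
v(I, b) = -2 (v(I, b) = 4 - 6 = -2)
L = -210 - 6*√2 (L = -2*(√2*√9 + 105) = -2*(√2*3 + 105) = -2*(3*√2 + 105) = -2*(105 + 3*√2) = -210 - 6*√2 ≈ -218.49)
L - 1*43693 = (-210 - 6*√2) - 1*43693 = (-210 - 6*√2) - 43693 = -43903 - 6*√2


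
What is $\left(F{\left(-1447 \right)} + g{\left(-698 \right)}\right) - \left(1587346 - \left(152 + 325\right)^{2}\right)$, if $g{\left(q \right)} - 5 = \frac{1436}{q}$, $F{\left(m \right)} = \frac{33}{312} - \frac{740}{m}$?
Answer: $- \frac{71417826137655}{52520312} \approx -1.3598 \cdot 10^{6}$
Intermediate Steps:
$F{\left(m \right)} = \frac{11}{104} - \frac{740}{m}$ ($F{\left(m \right)} = 33 \cdot \frac{1}{312} - \frac{740}{m} = \frac{11}{104} - \frac{740}{m}$)
$g{\left(q \right)} = 5 + \frac{1436}{q}$
$\left(F{\left(-1447 \right)} + g{\left(-698 \right)}\right) - \left(1587346 - \left(152 + 325\right)^{2}\right) = \left(\left(\frac{11}{104} - \frac{740}{-1447}\right) + \left(5 + \frac{1436}{-698}\right)\right) - \left(1587346 - \left(152 + 325\right)^{2}\right) = \left(\left(\frac{11}{104} - - \frac{740}{1447}\right) + \left(5 + 1436 \left(- \frac{1}{698}\right)\right)\right) - \left(1587346 - 477^{2}\right) = \left(\left(\frac{11}{104} + \frac{740}{1447}\right) + \left(5 - \frac{718}{349}\right)\right) + \left(-1587346 + 227529\right) = \left(\frac{92877}{150488} + \frac{1027}{349}\right) - 1359817 = \frac{186965249}{52520312} - 1359817 = - \frac{71417826137655}{52520312}$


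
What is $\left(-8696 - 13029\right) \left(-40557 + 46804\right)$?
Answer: $-135716075$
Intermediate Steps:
$\left(-8696 - 13029\right) \left(-40557 + 46804\right) = \left(-21725\right) 6247 = -135716075$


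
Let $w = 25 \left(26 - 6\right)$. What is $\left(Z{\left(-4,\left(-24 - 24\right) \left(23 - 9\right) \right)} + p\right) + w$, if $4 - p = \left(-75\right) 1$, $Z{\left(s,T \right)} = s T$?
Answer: $3267$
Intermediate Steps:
$Z{\left(s,T \right)} = T s$
$p = 79$ ($p = 4 - \left(-75\right) 1 = 4 - -75 = 4 + 75 = 79$)
$w = 500$ ($w = 25 \cdot 20 = 500$)
$\left(Z{\left(-4,\left(-24 - 24\right) \left(23 - 9\right) \right)} + p\right) + w = \left(\left(-24 - 24\right) \left(23 - 9\right) \left(-4\right) + 79\right) + 500 = \left(\left(-48\right) 14 \left(-4\right) + 79\right) + 500 = \left(\left(-672\right) \left(-4\right) + 79\right) + 500 = \left(2688 + 79\right) + 500 = 2767 + 500 = 3267$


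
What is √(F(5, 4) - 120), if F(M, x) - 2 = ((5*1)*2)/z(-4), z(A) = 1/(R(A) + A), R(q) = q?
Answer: 3*I*√22 ≈ 14.071*I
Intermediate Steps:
z(A) = 1/(2*A) (z(A) = 1/(A + A) = 1/(2*A))
F(M, x) = -78 (F(M, x) = 2 + ((5*1)*2)/(((½)/(-4))) = 2 + (5*2)/(((½)*(-¼))) = 2 + 10/(-⅛) = 2 + 10*(-8) = 2 - 80 = -78)
√(F(5, 4) - 120) = √(-78 - 120) = √(-198) = 3*I*√22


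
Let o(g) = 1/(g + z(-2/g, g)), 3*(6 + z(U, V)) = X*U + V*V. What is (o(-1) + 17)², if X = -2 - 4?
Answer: 292681/1024 ≈ 285.82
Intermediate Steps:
X = -6
z(U, V) = -6 - 2*U + V²/3 (z(U, V) = -6 + (-6*U + V*V)/3 = -6 + (-6*U + V²)/3 = -6 + (V² - 6*U)/3 = -6 + (-2*U + V²/3) = -6 - 2*U + V²/3)
o(g) = 1/(-6 + g + 4/g + g²/3) (o(g) = 1/(g + (-6 - (-4)/g + g²/3)) = 1/(g + (-6 + 4/g + g²/3)) = 1/(-6 + g + 4/g + g²/3))
(o(-1) + 17)² = (3*(-1)/(12 + 3*(-1)² - (-18 + (-1)²)) + 17)² = (3*(-1)/(12 + 3*1 - (-18 + 1)) + 17)² = (3*(-1)/(12 + 3 - 1*(-17)) + 17)² = (3*(-1)/(12 + 3 + 17) + 17)² = (3*(-1)/32 + 17)² = (3*(-1)*(1/32) + 17)² = (-3/32 + 17)² = (541/32)² = 292681/1024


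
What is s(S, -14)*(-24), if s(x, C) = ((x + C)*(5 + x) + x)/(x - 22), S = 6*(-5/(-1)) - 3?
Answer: -10632/5 ≈ -2126.4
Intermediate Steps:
S = 27 (S = 6*(-5*(-1)) - 3 = 6*5 - 3 = 30 - 3 = 27)
s(x, C) = (x + (5 + x)*(C + x))/(-22 + x) (s(x, C) = ((C + x)*(5 + x) + x)/(-22 + x) = ((5 + x)*(C + x) + x)/(-22 + x) = (x + (5 + x)*(C + x))/(-22 + x))
s(S, -14)*(-24) = ((27**2 + 5*(-14) + 6*27 - 14*27)/(-22 + 27))*(-24) = ((729 - 70 + 162 - 378)/5)*(-24) = ((1/5)*443)*(-24) = (443/5)*(-24) = -10632/5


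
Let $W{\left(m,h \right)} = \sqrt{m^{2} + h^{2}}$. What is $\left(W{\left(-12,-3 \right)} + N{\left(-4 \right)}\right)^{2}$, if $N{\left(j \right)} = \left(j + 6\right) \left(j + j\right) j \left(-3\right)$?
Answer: $37017 - 1152 \sqrt{17} \approx 32267.0$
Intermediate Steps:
$W{\left(m,h \right)} = \sqrt{h^{2} + m^{2}}$
$N{\left(j \right)} = - 6 j^{2} \left(6 + j\right)$ ($N{\left(j \right)} = \left(6 + j\right) 2 j j \left(-3\right) = 2 j \left(6 + j\right) j \left(-3\right) = 2 j^{2} \left(6 + j\right) \left(-3\right) = - 6 j^{2} \left(6 + j\right)$)
$\left(W{\left(-12,-3 \right)} + N{\left(-4 \right)}\right)^{2} = \left(\sqrt{\left(-3\right)^{2} + \left(-12\right)^{2}} + 6 \left(-4\right)^{2} \left(-6 - -4\right)\right)^{2} = \left(\sqrt{9 + 144} + 6 \cdot 16 \left(-6 + 4\right)\right)^{2} = \left(\sqrt{153} + 6 \cdot 16 \left(-2\right)\right)^{2} = \left(3 \sqrt{17} - 192\right)^{2} = \left(-192 + 3 \sqrt{17}\right)^{2}$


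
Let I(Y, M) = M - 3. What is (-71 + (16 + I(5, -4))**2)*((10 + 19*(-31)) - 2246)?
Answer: -28250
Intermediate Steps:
I(Y, M) = -3 + M
(-71 + (16 + I(5, -4))**2)*((10 + 19*(-31)) - 2246) = (-71 + (16 + (-3 - 4))**2)*((10 + 19*(-31)) - 2246) = (-71 + (16 - 7)**2)*((10 - 589) - 2246) = (-71 + 9**2)*(-579 - 2246) = (-71 + 81)*(-2825) = 10*(-2825) = -28250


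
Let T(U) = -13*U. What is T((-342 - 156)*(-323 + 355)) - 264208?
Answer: -57040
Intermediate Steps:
T((-342 - 156)*(-323 + 355)) - 264208 = -13*(-342 - 156)*(-323 + 355) - 264208 = -(-6474)*32 - 264208 = -13*(-15936) - 264208 = 207168 - 264208 = -57040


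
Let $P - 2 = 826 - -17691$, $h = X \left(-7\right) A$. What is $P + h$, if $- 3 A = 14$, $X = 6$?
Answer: $18715$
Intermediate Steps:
$A = - \frac{14}{3}$ ($A = \left(- \frac{1}{3}\right) 14 = - \frac{14}{3} \approx -4.6667$)
$h = 196$ ($h = 6 \left(-7\right) \left(- \frac{14}{3}\right) = \left(-42\right) \left(- \frac{14}{3}\right) = 196$)
$P = 18519$ ($P = 2 + \left(826 - -17691\right) = 2 + \left(826 + 17691\right) = 2 + 18517 = 18519$)
$P + h = 18519 + 196 = 18715$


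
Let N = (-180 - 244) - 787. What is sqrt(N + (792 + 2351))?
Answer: 2*sqrt(483) ≈ 43.955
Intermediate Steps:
N = -1211 (N = -424 - 787 = -1211)
sqrt(N + (792 + 2351)) = sqrt(-1211 + (792 + 2351)) = sqrt(-1211 + 3143) = sqrt(1932) = 2*sqrt(483)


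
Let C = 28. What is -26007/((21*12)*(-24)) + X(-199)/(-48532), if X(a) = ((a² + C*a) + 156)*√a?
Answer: 8669/2016 - 34185*I*√199/48532 ≈ 4.3001 - 9.9365*I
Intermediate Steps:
X(a) = √a*(156 + a² + 28*a) (X(a) = ((a² + 28*a) + 156)*√a = (156 + a² + 28*a)*√a = √a*(156 + a² + 28*a))
-26007/((21*12)*(-24)) + X(-199)/(-48532) = -26007/((21*12)*(-24)) + (√(-199)*(156 + (-199)² + 28*(-199)))/(-48532) = -26007/(252*(-24)) + ((I*√199)*(156 + 39601 - 5572))*(-1/48532) = -26007/(-6048) + ((I*√199)*34185)*(-1/48532) = -26007*(-1/6048) + (34185*I*√199)*(-1/48532) = 8669/2016 - 34185*I*√199/48532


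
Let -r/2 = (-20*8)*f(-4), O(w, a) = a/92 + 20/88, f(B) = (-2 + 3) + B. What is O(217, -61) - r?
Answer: 971079/1012 ≈ 959.56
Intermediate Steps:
f(B) = 1 + B
O(w, a) = 5/22 + a/92 (O(w, a) = a*(1/92) + 20*(1/88) = a/92 + 5/22 = 5/22 + a/92)
r = -960 (r = -2*(-20*8)*(1 - 4) = -(-320)*(-3) = -2*480 = -960)
O(217, -61) - r = (5/22 + (1/92)*(-61)) - 1*(-960) = (5/22 - 61/92) + 960 = -441/1012 + 960 = 971079/1012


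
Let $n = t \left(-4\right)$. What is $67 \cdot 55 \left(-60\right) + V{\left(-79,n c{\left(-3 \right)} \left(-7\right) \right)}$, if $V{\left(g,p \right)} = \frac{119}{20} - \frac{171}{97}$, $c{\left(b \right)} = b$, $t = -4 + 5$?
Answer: $- \frac{428925877}{1940} \approx -2.211 \cdot 10^{5}$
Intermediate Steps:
$t = 1$
$n = -4$ ($n = 1 \left(-4\right) = -4$)
$V{\left(g,p \right)} = \frac{8123}{1940}$ ($V{\left(g,p \right)} = 119 \cdot \frac{1}{20} - \frac{171}{97} = \frac{119}{20} - \frac{171}{97} = \frac{8123}{1940}$)
$67 \cdot 55 \left(-60\right) + V{\left(-79,n c{\left(-3 \right)} \left(-7\right) \right)} = 67 \cdot 55 \left(-60\right) + \frac{8123}{1940} = 3685 \left(-60\right) + \frac{8123}{1940} = -221100 + \frac{8123}{1940} = - \frac{428925877}{1940}$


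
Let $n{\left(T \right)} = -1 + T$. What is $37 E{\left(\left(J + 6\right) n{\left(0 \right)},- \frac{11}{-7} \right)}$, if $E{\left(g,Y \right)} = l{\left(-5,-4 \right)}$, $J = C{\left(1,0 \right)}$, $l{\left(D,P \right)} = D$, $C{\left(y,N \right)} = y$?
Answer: $-185$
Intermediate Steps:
$J = 1$
$E{\left(g,Y \right)} = -5$
$37 E{\left(\left(J + 6\right) n{\left(0 \right)},- \frac{11}{-7} \right)} = 37 \left(-5\right) = -185$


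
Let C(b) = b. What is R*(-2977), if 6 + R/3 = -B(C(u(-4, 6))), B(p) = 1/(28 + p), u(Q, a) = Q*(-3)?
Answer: 2152371/40 ≈ 53809.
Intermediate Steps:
u(Q, a) = -3*Q
R = -723/40 (R = -18 + 3*(-1/(28 - 3*(-4))) = -18 + 3*(-1/(28 + 12)) = -18 + 3*(-1/40) = -18 - 3/40 = -723/40 ≈ -18.075)
R*(-2977) = -723/40*(-2977) = 2152371/40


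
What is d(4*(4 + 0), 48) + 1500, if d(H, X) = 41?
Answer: 1541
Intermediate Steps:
d(4*(4 + 0), 48) + 1500 = 41 + 1500 = 1541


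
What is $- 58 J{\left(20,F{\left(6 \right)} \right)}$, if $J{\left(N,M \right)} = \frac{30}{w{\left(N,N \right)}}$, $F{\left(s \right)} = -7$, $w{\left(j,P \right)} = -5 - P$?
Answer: $\frac{348}{5} \approx 69.6$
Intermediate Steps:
$J{\left(N,M \right)} = \frac{30}{-5 - N}$
$- 58 J{\left(20,F{\left(6 \right)} \right)} = - 58 \left(- \frac{30}{5 + 20}\right) = - 58 \left(- \frac{30}{25}\right) = - 58 \left(\left(-30\right) \frac{1}{25}\right) = \left(-58\right) \left(- \frac{6}{5}\right) = \frac{348}{5}$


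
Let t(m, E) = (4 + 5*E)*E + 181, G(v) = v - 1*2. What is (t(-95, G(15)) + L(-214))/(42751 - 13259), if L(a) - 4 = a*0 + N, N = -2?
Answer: 270/7373 ≈ 0.036620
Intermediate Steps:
G(v) = -2 + v (G(v) = v - 2 = -2 + v)
t(m, E) = 181 + E*(4 + 5*E) (t(m, E) = E*(4 + 5*E) + 181 = 181 + E*(4 + 5*E))
L(a) = 2 (L(a) = 4 + (a*0 - 2) = 4 + (0 - 2) = 4 - 2 = 2)
(t(-95, G(15)) + L(-214))/(42751 - 13259) = ((181 + 4*(-2 + 15) + 5*(-2 + 15)²) + 2)/(42751 - 13259) = ((181 + 4*13 + 5*13²) + 2)/29492 = ((181 + 52 + 5*169) + 2)*(1/29492) = ((181 + 52 + 845) + 2)*(1/29492) = (1078 + 2)*(1/29492) = 1080*(1/29492) = 270/7373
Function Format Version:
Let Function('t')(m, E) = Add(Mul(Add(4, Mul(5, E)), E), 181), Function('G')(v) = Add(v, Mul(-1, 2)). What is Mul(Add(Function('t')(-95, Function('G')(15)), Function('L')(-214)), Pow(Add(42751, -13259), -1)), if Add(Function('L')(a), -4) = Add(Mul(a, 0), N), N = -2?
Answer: Rational(270, 7373) ≈ 0.036620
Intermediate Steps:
Function('G')(v) = Add(-2, v) (Function('G')(v) = Add(v, -2) = Add(-2, v))
Function('t')(m, E) = Add(181, Mul(E, Add(4, Mul(5, E)))) (Function('t')(m, E) = Add(Mul(E, Add(4, Mul(5, E))), 181) = Add(181, Mul(E, Add(4, Mul(5, E)))))
Function('L')(a) = 2 (Function('L')(a) = Add(4, Add(Mul(a, 0), -2)) = Add(4, Add(0, -2)) = Add(4, -2) = 2)
Mul(Add(Function('t')(-95, Function('G')(15)), Function('L')(-214)), Pow(Add(42751, -13259), -1)) = Mul(Add(Add(181, Mul(4, Add(-2, 15)), Mul(5, Pow(Add(-2, 15), 2))), 2), Pow(Add(42751, -13259), -1)) = Mul(Add(Add(181, Mul(4, 13), Mul(5, Pow(13, 2))), 2), Pow(29492, -1)) = Mul(Add(Add(181, 52, Mul(5, 169)), 2), Rational(1, 29492)) = Mul(Add(Add(181, 52, 845), 2), Rational(1, 29492)) = Mul(Add(1078, 2), Rational(1, 29492)) = Mul(1080, Rational(1, 29492)) = Rational(270, 7373)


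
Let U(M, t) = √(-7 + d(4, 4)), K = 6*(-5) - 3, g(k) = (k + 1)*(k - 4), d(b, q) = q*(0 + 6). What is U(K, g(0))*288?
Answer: 288*√17 ≈ 1187.5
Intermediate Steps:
d(b, q) = 6*q (d(b, q) = q*6 = 6*q)
g(k) = (1 + k)*(-4 + k)
K = -33 (K = -30 - 3 = -33)
U(M, t) = √17 (U(M, t) = √(-7 + 6*4) = √(-7 + 24) = √17)
U(K, g(0))*288 = √17*288 = 288*√17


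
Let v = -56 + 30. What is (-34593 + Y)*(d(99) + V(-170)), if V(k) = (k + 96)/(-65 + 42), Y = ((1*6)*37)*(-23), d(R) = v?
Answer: 20802276/23 ≈ 9.0445e+5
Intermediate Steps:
v = -26
d(R) = -26
Y = -5106 (Y = (6*37)*(-23) = 222*(-23) = -5106)
V(k) = -96/23 - k/23 (V(k) = (96 + k)/(-23) = (96 + k)*(-1/23) = -96/23 - k/23)
(-34593 + Y)*(d(99) + V(-170)) = (-34593 - 5106)*(-26 + (-96/23 - 1/23*(-170))) = -39699*(-26 + (-96/23 + 170/23)) = -39699*(-26 + 74/23) = -39699*(-524/23) = 20802276/23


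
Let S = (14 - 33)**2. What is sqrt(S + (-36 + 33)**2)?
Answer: sqrt(370) ≈ 19.235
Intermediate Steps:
S = 361 (S = (-19)**2 = 361)
sqrt(S + (-36 + 33)**2) = sqrt(361 + (-36 + 33)**2) = sqrt(361 + (-3)**2) = sqrt(361 + 9) = sqrt(370)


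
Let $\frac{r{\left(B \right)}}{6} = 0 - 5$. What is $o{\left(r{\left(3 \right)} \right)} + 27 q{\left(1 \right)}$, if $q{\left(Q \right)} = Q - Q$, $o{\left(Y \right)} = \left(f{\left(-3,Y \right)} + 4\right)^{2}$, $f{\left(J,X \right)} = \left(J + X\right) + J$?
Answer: $1024$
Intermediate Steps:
$r{\left(B \right)} = -30$ ($r{\left(B \right)} = 6 \left(0 - 5\right) = 6 \left(-5\right) = -30$)
$f{\left(J,X \right)} = X + 2 J$
$o{\left(Y \right)} = \left(-2 + Y\right)^{2}$ ($o{\left(Y \right)} = \left(\left(Y + 2 \left(-3\right)\right) + 4\right)^{2} = \left(\left(Y - 6\right) + 4\right)^{2} = \left(\left(-6 + Y\right) + 4\right)^{2} = \left(-2 + Y\right)^{2}$)
$q{\left(Q \right)} = 0$
$o{\left(r{\left(3 \right)} \right)} + 27 q{\left(1 \right)} = \left(-2 - 30\right)^{2} + 27 \cdot 0 = \left(-32\right)^{2} + 0 = 1024 + 0 = 1024$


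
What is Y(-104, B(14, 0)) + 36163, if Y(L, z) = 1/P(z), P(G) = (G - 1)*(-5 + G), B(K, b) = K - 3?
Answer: 2169781/60 ≈ 36163.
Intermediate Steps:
B(K, b) = -3 + K
P(G) = (-1 + G)*(-5 + G)
Y(L, z) = 1/(5 + z² - 6*z)
Y(-104, B(14, 0)) + 36163 = 1/(5 + (-3 + 14)² - 6*(-3 + 14)) + 36163 = 1/(5 + 11² - 6*11) + 36163 = 1/(5 + 121 - 66) + 36163 = 1/60 + 36163 = 2169781/60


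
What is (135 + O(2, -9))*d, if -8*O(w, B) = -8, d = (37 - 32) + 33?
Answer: 5168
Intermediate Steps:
d = 38 (d = 5 + 33 = 38)
O(w, B) = 1 (O(w, B) = -1/8*(-8) = 1)
(135 + O(2, -9))*d = (135 + 1)*38 = 136*38 = 5168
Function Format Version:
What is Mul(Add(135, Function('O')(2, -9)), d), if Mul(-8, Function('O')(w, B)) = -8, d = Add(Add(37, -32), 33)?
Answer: 5168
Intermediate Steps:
d = 38 (d = Add(5, 33) = 38)
Function('O')(w, B) = 1 (Function('O')(w, B) = Mul(Rational(-1, 8), -8) = 1)
Mul(Add(135, Function('O')(2, -9)), d) = Mul(Add(135, 1), 38) = Mul(136, 38) = 5168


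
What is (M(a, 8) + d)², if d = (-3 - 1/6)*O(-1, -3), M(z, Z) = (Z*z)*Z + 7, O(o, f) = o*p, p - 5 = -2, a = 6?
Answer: 641601/4 ≈ 1.6040e+5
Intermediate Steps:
p = 3 (p = 5 - 2 = 3)
O(o, f) = 3*o (O(o, f) = o*3 = 3*o)
M(z, Z) = 7 + z*Z² (M(z, Z) = z*Z² + 7 = 7 + z*Z²)
d = 19/2 (d = (-3 - 1/6)*(3*(-1)) = (-3 - 1*⅙)*(-3) = (-3 - ⅙)*(-3) = -19/6*(-3) = 19/2 ≈ 9.5000)
(M(a, 8) + d)² = ((7 + 6*8²) + 19/2)² = ((7 + 6*64) + 19/2)² = ((7 + 384) + 19/2)² = (391 + 19/2)² = (801/2)² = 641601/4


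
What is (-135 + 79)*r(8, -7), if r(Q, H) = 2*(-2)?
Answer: 224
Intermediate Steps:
r(Q, H) = -4
(-135 + 79)*r(8, -7) = (-135 + 79)*(-4) = -56*(-4) = 224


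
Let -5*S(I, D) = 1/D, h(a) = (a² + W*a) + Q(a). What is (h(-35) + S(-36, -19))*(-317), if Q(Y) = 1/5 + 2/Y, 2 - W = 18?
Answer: -376319259/665 ≈ -5.6589e+5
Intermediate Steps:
W = -16 (W = 2 - 1*18 = 2 - 18 = -16)
Q(Y) = ⅕ + 2/Y (Q(Y) = 1*(⅕) + 2/Y = ⅕ + 2/Y)
h(a) = a² - 16*a + (10 + a)/(5*a) (h(a) = (a² - 16*a) + (10 + a)/(5*a) = a² - 16*a + (10 + a)/(5*a))
S(I, D) = -1/(5*D)
(h(-35) + S(-36, -19))*(-317) = ((⅕ + (-35)² - 16*(-35) + 2/(-35)) - ⅕/(-19))*(-317) = ((⅕ + 1225 + 560 + 2*(-1/35)) - ⅕*(-1/19))*(-317) = ((⅕ + 1225 + 560 - 2/35) + 1/95)*(-317) = (12496/7 + 1/95)*(-317) = (1187127/665)*(-317) = -376319259/665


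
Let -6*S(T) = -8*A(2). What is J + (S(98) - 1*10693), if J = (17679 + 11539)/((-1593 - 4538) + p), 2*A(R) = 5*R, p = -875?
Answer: -112346504/10509 ≈ -10691.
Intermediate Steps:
A(R) = 5*R/2 (A(R) = (5*R)/2 = 5*R/2)
J = -14609/3503 (J = (17679 + 11539)/((-1593 - 4538) - 875) = 29218/(-6131 - 875) = 29218/(-7006) = 29218*(-1/7006) = -14609/3503 ≈ -4.1704)
S(T) = 20/3 (S(T) = -(-4)*(5/2)*2/3 = -(-4)*5/3 = -⅙*(-40) = 20/3)
J + (S(98) - 1*10693) = -14609/3503 + (20/3 - 1*10693) = -14609/3503 + (20/3 - 10693) = -14609/3503 - 32059/3 = -112346504/10509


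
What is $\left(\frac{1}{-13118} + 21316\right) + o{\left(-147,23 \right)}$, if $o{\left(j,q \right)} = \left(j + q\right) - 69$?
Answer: $\frac{277091513}{13118} \approx 21123.0$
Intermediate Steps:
$o{\left(j,q \right)} = -69 + j + q$
$\left(\frac{1}{-13118} + 21316\right) + o{\left(-147,23 \right)} = \left(\frac{1}{-13118} + 21316\right) - 193 = \left(- \frac{1}{13118} + 21316\right) - 193 = \frac{279623287}{13118} - 193 = \frac{277091513}{13118}$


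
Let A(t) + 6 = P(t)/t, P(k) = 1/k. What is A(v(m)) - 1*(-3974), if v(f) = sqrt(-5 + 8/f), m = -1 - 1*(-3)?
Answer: 3967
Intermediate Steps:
m = 2 (m = -1 + 3 = 2)
A(t) = -6 + t**(-2) (A(t) = -6 + 1/(t*t) = -6 + t**(-2))
A(v(m)) - 1*(-3974) = (-6 + (sqrt(-5 + 8/2))**(-2)) - 1*(-3974) = (-6 + (sqrt(-5 + 8*(1/2)))**(-2)) + 3974 = (-6 + (sqrt(-5 + 4))**(-2)) + 3974 = (-6 + (sqrt(-1))**(-2)) + 3974 = (-6 + I**(-2)) + 3974 = (-6 - 1) + 3974 = -7 + 3974 = 3967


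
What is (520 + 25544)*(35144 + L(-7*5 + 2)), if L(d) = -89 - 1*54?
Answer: 912266064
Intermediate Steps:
L(d) = -143 (L(d) = -89 - 54 = -143)
(520 + 25544)*(35144 + L(-7*5 + 2)) = (520 + 25544)*(35144 - 143) = 26064*35001 = 912266064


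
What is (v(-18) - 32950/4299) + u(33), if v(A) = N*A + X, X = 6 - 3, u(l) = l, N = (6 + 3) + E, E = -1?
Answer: -497242/4299 ≈ -115.66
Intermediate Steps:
N = 8 (N = (6 + 3) - 1 = 9 - 1 = 8)
X = 3
v(A) = 3 + 8*A (v(A) = 8*A + 3 = 3 + 8*A)
(v(-18) - 32950/4299) + u(33) = ((3 + 8*(-18)) - 32950/4299) + 33 = ((3 - 144) - 32950*1/4299) + 33 = (-141 - 32950/4299) + 33 = -639109/4299 + 33 = -497242/4299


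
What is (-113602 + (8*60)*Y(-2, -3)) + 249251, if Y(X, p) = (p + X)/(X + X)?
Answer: 136249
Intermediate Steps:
Y(X, p) = (X + p)/(2*X) (Y(X, p) = (X + p)/((2*X)) = (X + p)*(1/(2*X)) = (X + p)/(2*X))
(-113602 + (8*60)*Y(-2, -3)) + 249251 = (-113602 + (8*60)*((1/2)*(-2 - 3)/(-2))) + 249251 = (-113602 + 480*((1/2)*(-1/2)*(-5))) + 249251 = (-113602 + 480*(5/4)) + 249251 = (-113602 + 600) + 249251 = -113002 + 249251 = 136249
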